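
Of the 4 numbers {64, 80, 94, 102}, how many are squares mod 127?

2

(64/127) = +1 → QR.
(80/127) = -1 → non-residue.
(94/127) = +1 → QR.
(102/127) = -1 → non-residue.
Total quadratic residues among the 4: 2.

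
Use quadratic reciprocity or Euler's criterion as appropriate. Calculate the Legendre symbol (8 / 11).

Euler's criterion: (8/11) ≡ 8^5 (mod 11).
8^2 ≡ 9 (mod 11)
8^4 ≡ 4 (mod 11)
8^5 = 8^(4+1) ≡ 10 (mod 11).
Result is 10 ≡ −1, so (8/11) = −1.

-1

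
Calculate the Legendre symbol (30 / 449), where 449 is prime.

-1

Pull out 2: since 449 ≡ 1 (mod 8), (2/449) = +1.
Reciprocity: 15 ≡ 3 and 449 ≡ 1 (mod 4), so (15/449) = +(449/15).
Reduce top mod 15: now compute (14/15).
Pull out 2: since 15 ≡ 7 (mod 8), (2/15) = +1.
Reciprocity: 7 ≡ 3 and 15 ≡ 3 (mod 4), so (7/15) = −(15/7).
Reduce top mod 7: now compute (1/7).
Reached (1/7) = 1. Collecting the sign flips along the way, the symbol is -1.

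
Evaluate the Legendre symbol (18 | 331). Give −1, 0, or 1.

Euler's criterion: (18/331) ≡ 18^165 (mod 331).
18^2 ≡ 324 (mod 331)
18^4 ≡ 49 (mod 331)
18^8 ≡ 84 (mod 331)
18^16 ≡ 105 (mod 331)
18^32 ≡ 102 (mod 331)
18^64 ≡ 143 (mod 331)
18^128 ≡ 258 (mod 331)
18^165 = 18^(128+32+4+1) ≡ 330 (mod 331).
Result is 330 ≡ −1, so (18/331) = −1.

-1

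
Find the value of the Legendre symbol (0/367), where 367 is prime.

0

Top reduces to 0: gcd > 1, so the symbol is 0.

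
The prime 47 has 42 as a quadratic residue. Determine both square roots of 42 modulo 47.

Since 47 ≡ 3 (mod 4), a square root of 42 is 42^((47+1)/4) = 42^12 mod 47.
Repeated squaring: 42^2≡25, 42^4≡14, 42^8≡8 (mod 47).
42^12 = 42^(8+4) ≡ 18 (mod 47).
Check: 18² = 324 ≡ 42 (mod 47). The two roots are 18 and 29.

18, 29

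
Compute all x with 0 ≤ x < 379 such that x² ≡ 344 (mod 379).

129, 250

Since 379 ≡ 3 (mod 4), a square root of 344 is 344^((379+1)/4) = 344^95 mod 379.
Repeated squaring: 344^2≡88, 344^4≡164, 344^8≡366, 344^16≡169, 344^32≡136, 344^64≡304 (mod 379).
344^95 = 344^(64+16+8+4+2+1) ≡ 129 (mod 379).
Check: 129² = 16641 ≡ 344 (mod 379). The two roots are 129 and 250.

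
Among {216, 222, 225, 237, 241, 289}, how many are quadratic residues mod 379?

(216/379) = +1 → QR.
(222/379) = +1 → QR.
(225/379) = +1 → QR.
(237/379) = -1 → non-residue.
(241/379) = -1 → non-residue.
(289/379) = +1 → QR.
Total quadratic residues among the 6: 4.

4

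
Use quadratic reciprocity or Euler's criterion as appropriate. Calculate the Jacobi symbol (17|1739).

-1

Reciprocity: 17 ≡ 1 and 1739 ≡ 3 (mod 4), so (17/1739) = +(1739/17).
Reduce top mod 17: now compute (5/17).
Reciprocity: 5 ≡ 1 and 17 ≡ 1 (mod 4), so (5/17) = +(17/5).
Reduce top mod 5: now compute (2/5).
Pull out 2: since 5 ≡ 5 (mod 8), (2/5) = -1.
Reached (1/5) = 1. Collecting the sign flips along the way, the symbol is -1.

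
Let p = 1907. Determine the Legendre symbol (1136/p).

1

Pull out 2^4: since 1907 ≡ 3 (mod 8), (2/1907) = -1, so (2/1907)^4 = +1.
Reciprocity: 71 ≡ 3 and 1907 ≡ 3 (mod 4), so (71/1907) = −(1907/71).
Reduce top mod 71: now compute (61/71).
Reciprocity: 61 ≡ 1 and 71 ≡ 3 (mod 4), so (61/71) = +(71/61).
Reduce top mod 61: now compute (10/61).
Pull out 2: since 61 ≡ 5 (mod 8), (2/61) = -1.
Reciprocity: 5 ≡ 1 and 61 ≡ 1 (mod 4), so (5/61) = +(61/5).
Reduce top mod 5: now compute (1/5).
Reached (1/5) = 1. Collecting the sign flips along the way, the symbol is +1.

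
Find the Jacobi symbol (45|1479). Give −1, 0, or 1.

0

Reciprocity: 45 ≡ 1 and 1479 ≡ 3 (mod 4), so (45/1479) = +(1479/45).
Reduce top mod 45: now compute (39/45).
Reciprocity: 39 ≡ 3 and 45 ≡ 1 (mod 4), so (39/45) = +(45/39).
Reduce top mod 39: now compute (6/39).
Pull out 2: since 39 ≡ 7 (mod 8), (2/39) = +1.
Reciprocity: 3 ≡ 3 and 39 ≡ 3 (mod 4), so (3/39) = −(39/3).
Reduce top mod 3: now compute (0/3).
Top reduces to 0: gcd > 1, so the symbol is 0.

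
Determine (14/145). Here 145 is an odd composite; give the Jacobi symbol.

-1

Pull out 2: since 145 ≡ 1 (mod 8), (2/145) = +1.
Reciprocity: 7 ≡ 3 and 145 ≡ 1 (mod 4), so (7/145) = +(145/7).
Reduce top mod 7: now compute (5/7).
Reciprocity: 5 ≡ 1 and 7 ≡ 3 (mod 4), so (5/7) = +(7/5).
Reduce top mod 5: now compute (2/5).
Pull out 2: since 5 ≡ 5 (mod 8), (2/5) = -1.
Reached (1/5) = 1. Collecting the sign flips along the way, the symbol is -1.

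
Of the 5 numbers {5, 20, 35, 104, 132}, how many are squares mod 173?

(5/173) = -1 → non-residue.
(20/173) = -1 → non-residue.
(35/173) = +1 → QR.
(104/173) = -1 → non-residue.
(132/173) = +1 → QR.
Total quadratic residues among the 5: 2.

2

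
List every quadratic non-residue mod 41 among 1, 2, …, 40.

Square k = 1,…,20 (k and 41−k give the same square):
1²=1, 2²=4, 3²=9, 4²=16, 5²=25, 6²=36, 7²≡8, 8²≡23, 9²≡40, 10²≡18, 11²≡39, 12²≡21, 13²≡5, 14²≡32, 15²≡20, 16²≡10, 17²≡2, 18²≡37, 19²≡33, 20²≡31 (mod 41).
The residues are {1, 2, 4, 5, 8, 9, 10, 16, 18, 20, 21, 23, 25, 31, 32, 33, 36, 37, 39, 40}; the non-residues are the remaining 20 nonzero classes.

3, 6, 7, 11, 12, 13, 14, 15, 17, 19, 22, 24, 26, 27, 28, 29, 30, 34, 35, 38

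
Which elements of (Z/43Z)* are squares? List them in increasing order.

Square k = 1,…,21 (k and 43−k give the same square):
1²=1, 2²=4, 3²=9, 4²=16, 5²=25, 6²=36, 7²≡6, 8²≡21, 9²≡38, 10²≡14, 11²≡35, 12²≡15, 13²≡40, 14²≡24, 15²≡10, 16²≡41, 17²≡31, 18²≡23, 19²≡17, 20²≡13, 21²≡11 (mod 43).
So the quadratic residues mod 43 are {1, 4, 6, 9, 10, 11, 13, 14, 15, 16, 17, 21, 23, 24, 25, 31, 35, 36, 38, 40, 41}.

1,4,6,9,10,11,13,14,15,16,17,21,23,24,25,31,35,36,38,40,41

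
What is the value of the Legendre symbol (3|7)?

Euler's criterion: (3/7) ≡ 3^3 (mod 7).
3^2 ≡ 2 (mod 7)
3^3 = 3^(2+1) ≡ 6 (mod 7).
Result is 6 ≡ −1, so (3/7) = −1.

-1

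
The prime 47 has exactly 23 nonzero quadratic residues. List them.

1, 2, 3, 4, 6, 7, 8, 9, 12, 14, 16, 17, 18, 21, 24, 25, 27, 28, 32, 34, 36, 37, 42

Square k = 1,…,23 (k and 47−k give the same square):
1²=1, 2²=4, 3²=9, 4²=16, 5²=25, 6²=36, 7²≡2, 8²≡17, 9²≡34, 10²≡6, 11²≡27, 12²≡3, 13²≡28, 14²≡8, 15²≡37, 16²≡21, 17²≡7, 18²≡42, 19²≡32, 20²≡24, 21²≡18, 22²≡14, 23²≡12 (mod 47).
So the quadratic residues mod 47 are {1, 2, 3, 4, 6, 7, 8, 9, 12, 14, 16, 17, 18, 21, 24, 25, 27, 28, 32, 34, 36, 37, 42}.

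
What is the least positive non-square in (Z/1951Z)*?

(2/1951) = +1, so 2 is a residue.
(3/1951) = −1, so 3 is the smallest positive non-residue mod 1951.

3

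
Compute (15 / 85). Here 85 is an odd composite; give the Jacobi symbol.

0

Reciprocity: 15 ≡ 3 and 85 ≡ 1 (mod 4), so (15/85) = +(85/15).
Reduce top mod 15: now compute (10/15).
Pull out 2: since 15 ≡ 7 (mod 8), (2/15) = +1.
Reciprocity: 5 ≡ 1 and 15 ≡ 3 (mod 4), so (5/15) = +(15/5).
Reduce top mod 5: now compute (0/5).
Top reduces to 0: gcd > 1, so the symbol is 0.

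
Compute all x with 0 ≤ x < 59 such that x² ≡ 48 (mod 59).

15, 44

Since 59 ≡ 3 (mod 4), a square root of 48 is 48^((59+1)/4) = 48^15 mod 59.
Repeated squaring: 48^2≡3, 48^4≡9, 48^8≡22 (mod 59).
48^15 = 48^(8+4+2+1) ≡ 15 (mod 59).
Check: 15² = 225 ≡ 48 (mod 59). The two roots are 15 and 44.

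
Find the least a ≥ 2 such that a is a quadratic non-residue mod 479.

13

(2/479) = +1, so 2 is a residue.
(3/479) = +1, so 3 is a residue.
(4/479) = +1, so 4 is a residue.
(5/479) = +1, so 5 is a residue.
(6/479) = +1, so 6 is a residue.
(7/479) = +1, so 7 is a residue.
(8/479) = +1, so 8 is a residue.
(9/479) = +1, so 9 is a residue.
(10/479) = +1, so 10 is a residue.
(11/479) = +1, so 11 is a residue.
(12/479) = +1, so 12 is a residue.
(13/479) = −1, so 13 is the smallest positive non-residue mod 479.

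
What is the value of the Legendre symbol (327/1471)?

Reciprocity: 327 ≡ 3 and 1471 ≡ 3 (mod 4), so (327/1471) = −(1471/327).
Reduce top mod 327: now compute (163/327).
Reciprocity: 163 ≡ 3 and 327 ≡ 3 (mod 4), so (163/327) = −(327/163).
Reduce top mod 163: now compute (1/163).
Reached (1/163) = 1. Collecting the sign flips along the way, the symbol is +1.

1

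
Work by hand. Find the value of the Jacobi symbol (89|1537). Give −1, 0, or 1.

Reciprocity: 89 ≡ 1 and 1537 ≡ 1 (mod 4), so (89/1537) = +(1537/89).
Reduce top mod 89: now compute (24/89).
Pull out 2^3: since 89 ≡ 1 (mod 8), (2/89) = +1, so (2/89)^3 = +1.
Reciprocity: 3 ≡ 3 and 89 ≡ 1 (mod 4), so (3/89) = +(89/3).
Reduce top mod 3: now compute (2/3).
Pull out 2: since 3 ≡ 3 (mod 8), (2/3) = -1.
Reached (1/3) = 1. Collecting the sign flips along the way, the symbol is -1.

-1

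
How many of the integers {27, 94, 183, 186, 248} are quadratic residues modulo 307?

(27/307) = -1 → non-residue.
(94/307) = +1 → QR.
(183/307) = +1 → QR.
(186/307) = -1 → non-residue.
(248/307) = +1 → QR.
Total quadratic residues among the 5: 3.

3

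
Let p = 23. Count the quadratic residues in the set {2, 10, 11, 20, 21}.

(2/23) = +1 → QR.
(10/23) = -1 → non-residue.
(11/23) = -1 → non-residue.
(20/23) = -1 → non-residue.
(21/23) = -1 → non-residue.
Total quadratic residues among the 5: 1.

1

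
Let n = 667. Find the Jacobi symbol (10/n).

1

Pull out 2: since 667 ≡ 3 (mod 8), (2/667) = -1.
Reciprocity: 5 ≡ 1 and 667 ≡ 3 (mod 4), so (5/667) = +(667/5).
Reduce top mod 5: now compute (2/5).
Pull out 2: since 5 ≡ 5 (mod 8), (2/5) = -1.
Reached (1/5) = 1. Collecting the sign flips along the way, the symbol is +1.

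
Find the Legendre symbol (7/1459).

Reciprocity: 7 ≡ 3 and 1459 ≡ 3 (mod 4), so (7/1459) = −(1459/7).
Reduce top mod 7: now compute (3/7).
Reciprocity: 3 ≡ 3 and 7 ≡ 3 (mod 4), so (3/7) = −(7/3).
Reduce top mod 3: now compute (1/3).
Reached (1/3) = 1. Collecting the sign flips along the way, the symbol is +1.

1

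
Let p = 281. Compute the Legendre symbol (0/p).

Top reduces to 0: gcd > 1, so the symbol is 0.

0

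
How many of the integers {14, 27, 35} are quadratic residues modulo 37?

1

(14/37) = -1 → non-residue.
(27/37) = +1 → QR.
(35/37) = -1 → non-residue.
Total quadratic residues among the 3: 1.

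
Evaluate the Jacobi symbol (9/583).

Reciprocity: 9 ≡ 1 and 583 ≡ 3 (mod 4), so (9/583) = +(583/9).
Reduce top mod 9: now compute (7/9).
Reciprocity: 7 ≡ 3 and 9 ≡ 1 (mod 4), so (7/9) = +(9/7).
Reduce top mod 7: now compute (2/7).
Pull out 2: since 7 ≡ 7 (mod 8), (2/7) = +1.
Reached (1/7) = 1. Collecting the sign flips along the way, the symbol is +1.

1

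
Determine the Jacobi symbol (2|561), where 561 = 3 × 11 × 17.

Pull out 2: since 561 ≡ 1 (mod 8), (2/561) = +1.
Reached (1/561) = 1. Collecting the sign flips along the way, the symbol is +1.

1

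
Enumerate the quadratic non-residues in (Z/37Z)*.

2, 5, 6, 8, 13, 14, 15, 17, 18, 19, 20, 22, 23, 24, 29, 31, 32, 35

Square k = 1,…,18 (k and 37−k give the same square):
1²=1, 2²=4, 3²=9, 4²=16, 5²=25, 6²=36, 7²≡12, 8²≡27, 9²≡7, 10²≡26, 11²≡10, 12²≡33, 13²≡21, 14²≡11, 15²≡3, 16²≡34, 17²≡30, 18²≡28 (mod 37).
The residues are {1, 3, 4, 7, 9, 10, 11, 12, 16, 21, 25, 26, 27, 28, 30, 33, 34, 36}; the non-residues are the remaining 18 nonzero classes.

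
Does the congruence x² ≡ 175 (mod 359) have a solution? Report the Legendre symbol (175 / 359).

-1

Reciprocity: 175 ≡ 3 and 359 ≡ 3 (mod 4), so (175/359) = −(359/175).
Reduce top mod 175: now compute (9/175).
Reciprocity: 9 ≡ 1 and 175 ≡ 3 (mod 4), so (9/175) = +(175/9).
Reduce top mod 9: now compute (4/9).
Pull out 2^2: since 9 ≡ 1 (mod 8), (2/9) = +1, so (2/9)^2 = +1.
Reached (1/9) = 1. Collecting the sign flips along the way, the symbol is -1.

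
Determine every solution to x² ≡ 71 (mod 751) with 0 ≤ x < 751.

294, 457

Since 751 ≡ 3 (mod 4), a square root of 71 is 71^((751+1)/4) = 71^188 mod 751.
Repeated squaring: 71^2≡535, 71^4≡94, 71^8≡575, 71^16≡185, 71^32≡430, 71^64≡154, 71^128≡435 (mod 751).
71^188 = 71^(128+32+16+8+4) ≡ 457 (mod 751).
Check: 457² = 208849 ≡ 71 (mod 751). The two roots are 294 and 457.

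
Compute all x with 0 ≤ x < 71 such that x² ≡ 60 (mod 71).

Since 71 ≡ 3 (mod 4), a square root of 60 is 60^((71+1)/4) = 60^18 mod 71.
Repeated squaring: 60^2≡50, 60^4≡15, 60^8≡12, 60^16≡2 (mod 71).
60^18 = 60^(16+2) ≡ 29 (mod 71).
Check: 29² = 841 ≡ 60 (mod 71). The two roots are 29 and 42.

29, 42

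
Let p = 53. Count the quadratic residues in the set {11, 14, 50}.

1

(11/53) = +1 → QR.
(14/53) = -1 → non-residue.
(50/53) = -1 → non-residue.
Total quadratic residues among the 3: 1.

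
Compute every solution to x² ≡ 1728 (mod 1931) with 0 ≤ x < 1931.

Since 1931 ≡ 3 (mod 4), a square root of 1728 is 1728^((1931+1)/4) = 1728^483 mod 1931.
Repeated squaring: 1728^2≡658, 1728^4≡420, 1728^8≡679, 1728^16≡1463, 1728^32≡821, 1728^64≡122, 1728^128≡1367, 1728^256≡1412 (mod 1931).
1728^483 = 1728^(256+128+64+32+2+1) ≡ 844 (mod 1931).
Check: 844² = 712336 ≡ 1728 (mod 1931). The two roots are 844 and 1087.

844, 1087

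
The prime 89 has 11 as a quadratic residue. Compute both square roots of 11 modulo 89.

89 ≡ 1 (mod 4), so we find a root by search.
Trying successive values, 10² = 100 ≡ 11 (mod 89). The other root is 89 − 10 = 79.

10, 79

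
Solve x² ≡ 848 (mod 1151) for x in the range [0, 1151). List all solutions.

522, 629

Since 1151 ≡ 3 (mod 4), a square root of 848 is 848^((1151+1)/4) = 848^288 mod 1151.
Repeated squaring: 848^2≡880, 848^4≡928, 848^8≡236, 848^16≡448, 848^32≡430, 848^64≡740, 848^128≡875, 848^256≡210 (mod 1151).
848^288 = 848^(256+32) ≡ 522 (mod 1151).
Check: 522² = 272484 ≡ 848 (mod 1151). The two roots are 522 and 629.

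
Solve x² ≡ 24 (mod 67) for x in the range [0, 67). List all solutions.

15, 52

Since 67 ≡ 3 (mod 4), a square root of 24 is 24^((67+1)/4) = 24^17 mod 67.
Repeated squaring: 24^2≡40, 24^4≡59, 24^8≡64, 24^16≡9 (mod 67).
24^17 = 24^(16+1) ≡ 15 (mod 67).
Check: 15² = 225 ≡ 24 (mod 67). The two roots are 15 and 52.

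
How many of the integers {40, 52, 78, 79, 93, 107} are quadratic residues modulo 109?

(40/109) = -1 → non-residue.
(52/109) = -1 → non-residue.
(78/109) = +1 → QR.
(79/109) = -1 → non-residue.
(93/109) = +1 → QR.
(107/109) = -1 → non-residue.
Total quadratic residues among the 6: 2.

2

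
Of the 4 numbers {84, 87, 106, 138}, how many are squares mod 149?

(84/149) = -1 → non-residue.
(87/149) = -1 → non-residue.
(106/149) = -1 → non-residue.
(138/149) = -1 → non-residue.
Total quadratic residues among the 4: 0.

0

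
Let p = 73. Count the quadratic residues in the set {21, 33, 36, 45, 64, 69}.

3

(21/73) = -1 → non-residue.
(33/73) = -1 → non-residue.
(36/73) = +1 → QR.
(45/73) = -1 → non-residue.
(64/73) = +1 → QR.
(69/73) = +1 → QR.
Total quadratic residues among the 6: 3.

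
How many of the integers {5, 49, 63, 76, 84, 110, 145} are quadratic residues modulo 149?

(5/149) = +1 → QR.
(49/149) = +1 → QR.
(63/149) = +1 → QR.
(76/149) = +1 → QR.
(84/149) = -1 → non-residue.
(110/149) = +1 → QR.
(145/149) = +1 → QR.
Total quadratic residues among the 7: 6.

6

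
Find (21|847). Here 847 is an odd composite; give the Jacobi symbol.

Reciprocity: 21 ≡ 1 and 847 ≡ 3 (mod 4), so (21/847) = +(847/21).
Reduce top mod 21: now compute (7/21).
Reciprocity: 7 ≡ 3 and 21 ≡ 1 (mod 4), so (7/21) = +(21/7).
Reduce top mod 7: now compute (0/7).
Top reduces to 0: gcd > 1, so the symbol is 0.

0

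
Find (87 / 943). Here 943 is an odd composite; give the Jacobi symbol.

Reciprocity: 87 ≡ 3 and 943 ≡ 3 (mod 4), so (87/943) = −(943/87).
Reduce top mod 87: now compute (73/87).
Reciprocity: 73 ≡ 1 and 87 ≡ 3 (mod 4), so (73/87) = +(87/73).
Reduce top mod 73: now compute (14/73).
Pull out 2: since 73 ≡ 1 (mod 8), (2/73) = +1.
Reciprocity: 7 ≡ 3 and 73 ≡ 1 (mod 4), so (7/73) = +(73/7).
Reduce top mod 7: now compute (3/7).
Reciprocity: 3 ≡ 3 and 7 ≡ 3 (mod 4), so (3/7) = −(7/3).
Reduce top mod 3: now compute (1/3).
Reached (1/3) = 1. Collecting the sign flips along the way, the symbol is +1.

1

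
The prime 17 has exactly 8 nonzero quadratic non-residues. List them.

3,5,6,7,10,11,12,14

Square k = 1,…,8 (k and 17−k give the same square):
1²=1, 2²=4, 3²=9, 4²=16, 5²≡8, 6²≡2, 7²≡15, 8²≡13 (mod 17).
The residues are {1, 2, 4, 8, 9, 13, 15, 16}; the non-residues are the remaining 8 nonzero classes.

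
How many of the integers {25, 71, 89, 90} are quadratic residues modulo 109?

(25/109) = +1 → QR.
(71/109) = +1 → QR.
(89/109) = +1 → QR.
(90/109) = -1 → non-residue.
Total quadratic residues among the 4: 3.

3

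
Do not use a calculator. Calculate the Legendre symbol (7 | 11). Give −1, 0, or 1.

-1

Euler's criterion: (7/11) ≡ 7^5 (mod 11).
7^2 ≡ 5 (mod 11)
7^4 ≡ 3 (mod 11)
7^5 = 7^(4+1) ≡ 10 (mod 11).
Result is 10 ≡ −1, so (7/11) = −1.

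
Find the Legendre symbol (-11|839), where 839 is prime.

Euler's criterion: (-11/839) ≡ 828^419 (mod 839).
828^2 ≡ 121 (mod 839)
828^4 ≡ 378 (mod 839)
828^8 ≡ 254 (mod 839)
828^16 ≡ 752 (mod 839)
828^32 ≡ 18 (mod 839)
828^64 ≡ 324 (mod 839)
828^128 ≡ 101 (mod 839)
828^256 ≡ 133 (mod 839)
828^419 = 828^(256+128+32+2+1) ≡ 1 (mod 839).
Result is 1, so (-11/839) = 1.

1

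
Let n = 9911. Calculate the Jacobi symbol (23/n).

Reciprocity: 23 ≡ 3 and 9911 ≡ 3 (mod 4), so (23/9911) = −(9911/23).
Reduce top mod 23: now compute (21/23).
Reciprocity: 21 ≡ 1 and 23 ≡ 3 (mod 4), so (21/23) = +(23/21).
Reduce top mod 21: now compute (2/21).
Pull out 2: since 21 ≡ 5 (mod 8), (2/21) = -1.
Reached (1/21) = 1. Collecting the sign flips along the way, the symbol is +1.

1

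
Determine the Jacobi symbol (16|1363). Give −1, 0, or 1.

1

Pull out 2^4: since 1363 ≡ 3 (mod 8), (2/1363) = -1, so (2/1363)^4 = +1.
Reached (1/1363) = 1. Collecting the sign flips along the way, the symbol is +1.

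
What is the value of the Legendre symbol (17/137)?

1

Reciprocity: 17 ≡ 1 and 137 ≡ 1 (mod 4), so (17/137) = +(137/17).
Reduce top mod 17: now compute (1/17).
Reached (1/17) = 1. Collecting the sign flips along the way, the symbol is +1.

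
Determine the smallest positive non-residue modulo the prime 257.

3

(2/257) = +1, so 2 is a residue.
(3/257) = −1, so 3 is the smallest positive non-residue mod 257.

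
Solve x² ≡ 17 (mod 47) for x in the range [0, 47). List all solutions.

Since 47 ≡ 3 (mod 4), a square root of 17 is 17^((47+1)/4) = 17^12 mod 47.
Repeated squaring: 17^2≡7, 17^4≡2, 17^8≡4 (mod 47).
17^12 = 17^(8+4) ≡ 8 (mod 47).
Check: 8² = 64 ≡ 17 (mod 47). The two roots are 8 and 39.

8, 39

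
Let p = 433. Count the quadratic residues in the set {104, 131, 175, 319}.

1

(104/433) = +1 → QR.
(131/433) = -1 → non-residue.
(175/433) = -1 → non-residue.
(319/433) = -1 → non-residue.
Total quadratic residues among the 4: 1.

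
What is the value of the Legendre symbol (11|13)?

Reciprocity: 11 ≡ 3 and 13 ≡ 1 (mod 4), so (11/13) = +(13/11).
Reduce top mod 11: now compute (2/11).
Pull out 2: since 11 ≡ 3 (mod 8), (2/11) = -1.
Reached (1/11) = 1. Collecting the sign flips along the way, the symbol is -1.

-1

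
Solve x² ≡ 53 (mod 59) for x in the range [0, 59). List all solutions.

Since 59 ≡ 3 (mod 4), a square root of 53 is 53^((59+1)/4) = 53^15 mod 59.
Repeated squaring: 53^2≡36, 53^4≡57, 53^8≡4 (mod 59).
53^15 = 53^(8+4+2+1) ≡ 17 (mod 59).
Check: 17² = 289 ≡ 53 (mod 59). The two roots are 17 and 42.

17, 42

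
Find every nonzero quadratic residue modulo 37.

Square k = 1,…,18 (k and 37−k give the same square):
1²=1, 2²=4, 3²=9, 4²=16, 5²=25, 6²=36, 7²≡12, 8²≡27, 9²≡7, 10²≡26, 11²≡10, 12²≡33, 13²≡21, 14²≡11, 15²≡3, 16²≡34, 17²≡30, 18²≡28 (mod 37).
So the quadratic residues mod 37 are {1, 3, 4, 7, 9, 10, 11, 12, 16, 21, 25, 26, 27, 28, 30, 33, 34, 36}.

1 3 4 7 9 10 11 12 16 21 25 26 27 28 30 33 34 36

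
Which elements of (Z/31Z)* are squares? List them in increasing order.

Square k = 1,…,15 (k and 31−k give the same square):
1²=1, 2²=4, 3²=9, 4²=16, 5²=25, 6²≡5, 7²≡18, 8²≡2, 9²≡19, 10²≡7, 11²≡28, 12²≡20, 13²≡14, 14²≡10, 15²≡8 (mod 31).
So the quadratic residues mod 31 are {1, 2, 4, 5, 7, 8, 9, 10, 14, 16, 18, 19, 20, 25, 28}.

1,2,4,5,7,8,9,10,14,16,18,19,20,25,28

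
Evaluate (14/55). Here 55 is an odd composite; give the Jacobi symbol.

1

Pull out 2: since 55 ≡ 7 (mod 8), (2/55) = +1.
Reciprocity: 7 ≡ 3 and 55 ≡ 3 (mod 4), so (7/55) = −(55/7).
Reduce top mod 7: now compute (6/7).
Pull out 2: since 7 ≡ 7 (mod 8), (2/7) = +1.
Reciprocity: 3 ≡ 3 and 7 ≡ 3 (mod 4), so (3/7) = −(7/3).
Reduce top mod 3: now compute (1/3).
Reached (1/3) = 1. Collecting the sign flips along the way, the symbol is +1.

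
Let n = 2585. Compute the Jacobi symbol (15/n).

Reciprocity: 15 ≡ 3 and 2585 ≡ 1 (mod 4), so (15/2585) = +(2585/15).
Reduce top mod 15: now compute (5/15).
Reciprocity: 5 ≡ 1 and 15 ≡ 3 (mod 4), so (5/15) = +(15/5).
Reduce top mod 5: now compute (0/5).
Top reduces to 0: gcd > 1, so the symbol is 0.

0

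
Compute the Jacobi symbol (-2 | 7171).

1

First reduce: -2 ≡ 7169 (mod 7171).
Reciprocity: 7169 ≡ 1 and 7171 ≡ 3 (mod 4), so (7169/7171) = +(7171/7169).
Reduce top mod 7169: now compute (2/7169).
Pull out 2: since 7169 ≡ 1 (mod 8), (2/7169) = +1.
Reached (1/7169) = 1. Collecting the sign flips along the way, the symbol is +1.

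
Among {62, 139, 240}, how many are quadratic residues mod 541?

2

(62/541) = -1 → non-residue.
(139/541) = +1 → QR.
(240/541) = +1 → QR.
Total quadratic residues among the 3: 2.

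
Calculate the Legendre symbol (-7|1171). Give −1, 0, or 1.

1

Euler's criterion: (-7/1171) ≡ 1164^585 (mod 1171).
1164^2 ≡ 49 (mod 1171)
1164^4 ≡ 59 (mod 1171)
1164^8 ≡ 1139 (mod 1171)
1164^16 ≡ 1024 (mod 1171)
1164^32 ≡ 531 (mod 1171)
1164^64 ≡ 921 (mod 1171)
1164^128 ≡ 437 (mod 1171)
1164^256 ≡ 96 (mod 1171)
1164^512 ≡ 1019 (mod 1171)
1164^585 = 1164^(512+64+8+1) ≡ 1 (mod 1171).
Result is 1, so (-7/1171) = 1.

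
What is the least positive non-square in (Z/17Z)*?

(2/17) = +1, so 2 is a residue.
(3/17) = −1, so 3 is the smallest positive non-residue mod 17.

3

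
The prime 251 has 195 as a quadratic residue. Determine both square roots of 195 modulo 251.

Since 251 ≡ 3 (mod 4), a square root of 195 is 195^((251+1)/4) = 195^63 mod 251.
Repeated squaring: 195^2≡124, 195^4≡65, 195^8≡209, 195^16≡7, 195^32≡49 (mod 251).
195^63 = 195^(32+16+8+4+2+1) ≡ 114 (mod 251).
Check: 114² = 12996 ≡ 195 (mod 251). The two roots are 114 and 137.

114, 137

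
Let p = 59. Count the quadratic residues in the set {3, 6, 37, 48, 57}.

3

(3/59) = +1 → QR.
(6/59) = -1 → non-residue.
(37/59) = -1 → non-residue.
(48/59) = +1 → QR.
(57/59) = +1 → QR.
Total quadratic residues among the 5: 3.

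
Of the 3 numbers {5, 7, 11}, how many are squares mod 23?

0

(5/23) = -1 → non-residue.
(7/23) = -1 → non-residue.
(11/23) = -1 → non-residue.
Total quadratic residues among the 3: 0.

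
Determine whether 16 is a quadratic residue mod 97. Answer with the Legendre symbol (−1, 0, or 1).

Pull out 2^4: since 97 ≡ 1 (mod 8), (2/97) = +1, so (2/97)^4 = +1.
Reached (1/97) = 1. Collecting the sign flips along the way, the symbol is +1.

1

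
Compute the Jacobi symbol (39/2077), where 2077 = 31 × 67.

Reciprocity: 39 ≡ 3 and 2077 ≡ 1 (mod 4), so (39/2077) = +(2077/39).
Reduce top mod 39: now compute (10/39).
Pull out 2: since 39 ≡ 7 (mod 8), (2/39) = +1.
Reciprocity: 5 ≡ 1 and 39 ≡ 3 (mod 4), so (5/39) = +(39/5).
Reduce top mod 5: now compute (4/5).
Pull out 2^2: since 5 ≡ 5 (mod 8), (2/5) = -1, so (2/5)^2 = +1.
Reached (1/5) = 1. Collecting the sign flips along the way, the symbol is +1.

1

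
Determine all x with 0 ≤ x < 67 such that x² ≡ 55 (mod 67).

16, 51

Since 67 ≡ 3 (mod 4), a square root of 55 is 55^((67+1)/4) = 55^17 mod 67.
Repeated squaring: 55^2≡10, 55^4≡33, 55^8≡17, 55^16≡21 (mod 67).
55^17 = 55^(16+1) ≡ 16 (mod 67).
Check: 16² = 256 ≡ 55 (mod 67). The two roots are 16 and 51.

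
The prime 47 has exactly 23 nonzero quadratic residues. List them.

1, 2, 3, 4, 6, 7, 8, 9, 12, 14, 16, 17, 18, 21, 24, 25, 27, 28, 32, 34, 36, 37, 42

Square k = 1,…,23 (k and 47−k give the same square):
1²=1, 2²=4, 3²=9, 4²=16, 5²=25, 6²=36, 7²≡2, 8²≡17, 9²≡34, 10²≡6, 11²≡27, 12²≡3, 13²≡28, 14²≡8, 15²≡37, 16²≡21, 17²≡7, 18²≡42, 19²≡32, 20²≡24, 21²≡18, 22²≡14, 23²≡12 (mod 47).
So the quadratic residues mod 47 are {1, 2, 3, 4, 6, 7, 8, 9, 12, 14, 16, 17, 18, 21, 24, 25, 27, 28, 32, 34, 36, 37, 42}.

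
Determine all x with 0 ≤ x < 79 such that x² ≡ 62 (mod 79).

Since 79 ≡ 3 (mod 4), a square root of 62 is 62^((79+1)/4) = 62^20 mod 79.
Repeated squaring: 62^2≡52, 62^4≡18, 62^8≡8, 62^16≡64 (mod 79).
62^20 = 62^(16+4) ≡ 46 (mod 79).
Check: 46² = 2116 ≡ 62 (mod 79). The two roots are 33 and 46.

33, 46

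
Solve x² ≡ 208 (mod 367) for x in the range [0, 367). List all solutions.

93, 274

Since 367 ≡ 3 (mod 4), a square root of 208 is 208^((367+1)/4) = 208^92 mod 367.
Repeated squaring: 208^2≡325, 208^4≡296, 208^8≡270, 208^16≡234, 208^32≡73, 208^64≡191 (mod 367).
208^92 = 208^(64+16+8+4) ≡ 274 (mod 367).
Check: 274² = 75076 ≡ 208 (mod 367). The two roots are 93 and 274.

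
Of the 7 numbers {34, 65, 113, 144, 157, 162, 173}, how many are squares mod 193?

(34/193) = -1 → non-residue.
(65/193) = +1 → QR.
(113/193) = -1 → non-residue.
(144/193) = +1 → QR.
(157/193) = +1 → QR.
(162/193) = +1 → QR.
(173/193) = -1 → non-residue.
Total quadratic residues among the 7: 4.

4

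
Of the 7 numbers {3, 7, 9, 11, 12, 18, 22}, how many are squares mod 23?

4

(3/23) = +1 → QR.
(7/23) = -1 → non-residue.
(9/23) = +1 → QR.
(11/23) = -1 → non-residue.
(12/23) = +1 → QR.
(18/23) = +1 → QR.
(22/23) = -1 → non-residue.
Total quadratic residues among the 7: 4.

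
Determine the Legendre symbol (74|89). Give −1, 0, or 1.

-1

Pull out 2: since 89 ≡ 1 (mod 8), (2/89) = +1.
Reciprocity: 37 ≡ 1 and 89 ≡ 1 (mod 4), so (37/89) = +(89/37).
Reduce top mod 37: now compute (15/37).
Reciprocity: 15 ≡ 3 and 37 ≡ 1 (mod 4), so (15/37) = +(37/15).
Reduce top mod 15: now compute (7/15).
Reciprocity: 7 ≡ 3 and 15 ≡ 3 (mod 4), so (7/15) = −(15/7).
Reduce top mod 7: now compute (1/7).
Reached (1/7) = 1. Collecting the sign flips along the way, the symbol is -1.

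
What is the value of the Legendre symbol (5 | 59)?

1

Reciprocity: 5 ≡ 1 and 59 ≡ 3 (mod 4), so (5/59) = +(59/5).
Reduce top mod 5: now compute (4/5).
Pull out 2^2: since 5 ≡ 5 (mod 8), (2/5) = -1, so (2/5)^2 = +1.
Reached (1/5) = 1. Collecting the sign flips along the way, the symbol is +1.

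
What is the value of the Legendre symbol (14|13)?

First reduce: 14 ≡ 1 (mod 13).
Reached (1/13) = 1. Collecting the sign flips along the way, the symbol is +1.

1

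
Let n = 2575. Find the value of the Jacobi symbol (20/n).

0

Pull out 2^2: since 2575 ≡ 7 (mod 8), (2/2575) = +1, so (2/2575)^2 = +1.
Reciprocity: 5 ≡ 1 and 2575 ≡ 3 (mod 4), so (5/2575) = +(2575/5).
Reduce top mod 5: now compute (0/5).
Top reduces to 0: gcd > 1, so the symbol is 0.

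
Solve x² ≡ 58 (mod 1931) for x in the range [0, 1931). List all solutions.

Since 1931 ≡ 3 (mod 4), a square root of 58 is 58^((1931+1)/4) = 58^483 mod 1931.
Repeated squaring: 58^2≡1433, 58^4≡836, 58^8≡1805, 58^16≡428, 58^32≡1670, 58^64≡536, 58^128≡1508, 58^256≡1277 (mod 1931).
58^483 = 58^(256+128+64+32+2+1) ≡ 1232 (mod 1931).
Check: 1232² = 1517824 ≡ 58 (mod 1931). The two roots are 699 and 1232.

699, 1232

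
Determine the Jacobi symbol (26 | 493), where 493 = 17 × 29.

Pull out 2: since 493 ≡ 5 (mod 8), (2/493) = -1.
Reciprocity: 13 ≡ 1 and 493 ≡ 1 (mod 4), so (13/493) = +(493/13).
Reduce top mod 13: now compute (12/13).
Pull out 2^2: since 13 ≡ 5 (mod 8), (2/13) = -1, so (2/13)^2 = +1.
Reciprocity: 3 ≡ 3 and 13 ≡ 1 (mod 4), so (3/13) = +(13/3).
Reduce top mod 3: now compute (1/3).
Reached (1/3) = 1. Collecting the sign flips along the way, the symbol is -1.

-1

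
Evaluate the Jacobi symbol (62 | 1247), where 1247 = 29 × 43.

-1

Pull out 2: since 1247 ≡ 7 (mod 8), (2/1247) = +1.
Reciprocity: 31 ≡ 3 and 1247 ≡ 3 (mod 4), so (31/1247) = −(1247/31).
Reduce top mod 31: now compute (7/31).
Reciprocity: 7 ≡ 3 and 31 ≡ 3 (mod 4), so (7/31) = −(31/7).
Reduce top mod 7: now compute (3/7).
Reciprocity: 3 ≡ 3 and 7 ≡ 3 (mod 4), so (3/7) = −(7/3).
Reduce top mod 3: now compute (1/3).
Reached (1/3) = 1. Collecting the sign flips along the way, the symbol is -1.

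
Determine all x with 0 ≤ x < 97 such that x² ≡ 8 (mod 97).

28, 69

97 ≡ 1 (mod 4), so we find a root by search.
Trying successive values, 28² = 784 ≡ 8 (mod 97). The other root is 97 − 28 = 69.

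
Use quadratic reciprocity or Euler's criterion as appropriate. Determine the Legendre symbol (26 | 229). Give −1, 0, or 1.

1

Euler's criterion: (26/229) ≡ 26^114 (mod 229).
26^2 ≡ 218 (mod 229)
26^4 ≡ 121 (mod 229)
26^8 ≡ 214 (mod 229)
26^16 ≡ 225 (mod 229)
26^32 ≡ 16 (mod 229)
26^64 ≡ 27 (mod 229)
26^114 = 26^(64+32+16+2) ≡ 1 (mod 229).
Result is 1, so (26/229) = 1.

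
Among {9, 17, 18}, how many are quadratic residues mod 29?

1

(9/29) = +1 → QR.
(17/29) = -1 → non-residue.
(18/29) = -1 → non-residue.
Total quadratic residues among the 3: 1.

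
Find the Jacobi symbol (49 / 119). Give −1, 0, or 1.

0

Reciprocity: 49 ≡ 1 and 119 ≡ 3 (mod 4), so (49/119) = +(119/49).
Reduce top mod 49: now compute (21/49).
Reciprocity: 21 ≡ 1 and 49 ≡ 1 (mod 4), so (21/49) = +(49/21).
Reduce top mod 21: now compute (7/21).
Reciprocity: 7 ≡ 3 and 21 ≡ 1 (mod 4), so (7/21) = +(21/7).
Reduce top mod 7: now compute (0/7).
Top reduces to 0: gcd > 1, so the symbol is 0.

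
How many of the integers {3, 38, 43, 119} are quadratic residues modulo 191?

2

(3/191) = +1 → QR.
(38/191) = -1 → non-residue.
(43/191) = +1 → QR.
(119/191) = -1 → non-residue.
Total quadratic residues among the 4: 2.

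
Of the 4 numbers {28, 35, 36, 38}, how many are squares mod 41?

(28/41) = -1 → non-residue.
(35/41) = -1 → non-residue.
(36/41) = +1 → QR.
(38/41) = -1 → non-residue.
Total quadratic residues among the 4: 1.

1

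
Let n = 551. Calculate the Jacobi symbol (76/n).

Pull out 2^2: since 551 ≡ 7 (mod 8), (2/551) = +1, so (2/551)^2 = +1.
Reciprocity: 19 ≡ 3 and 551 ≡ 3 (mod 4), so (19/551) = −(551/19).
Reduce top mod 19: now compute (0/19).
Top reduces to 0: gcd > 1, so the symbol is 0.

0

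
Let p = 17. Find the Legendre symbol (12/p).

Pull out 2^2: since 17 ≡ 1 (mod 8), (2/17) = +1, so (2/17)^2 = +1.
Reciprocity: 3 ≡ 3 and 17 ≡ 1 (mod 4), so (3/17) = +(17/3).
Reduce top mod 3: now compute (2/3).
Pull out 2: since 3 ≡ 3 (mod 8), (2/3) = -1.
Reached (1/3) = 1. Collecting the sign flips along the way, the symbol is -1.

-1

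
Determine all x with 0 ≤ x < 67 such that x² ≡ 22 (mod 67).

Since 67 ≡ 3 (mod 4), a square root of 22 is 22^((67+1)/4) = 22^17 mod 67.
Repeated squaring: 22^2≡15, 22^4≡24, 22^8≡40, 22^16≡59 (mod 67).
22^17 = 22^(16+1) ≡ 25 (mod 67).
Check: 25² = 625 ≡ 22 (mod 67). The two roots are 25 and 42.

25, 42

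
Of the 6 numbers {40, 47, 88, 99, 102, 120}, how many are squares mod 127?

(40/127) = -1 → non-residue.
(47/127) = +1 → QR.
(88/127) = +1 → QR.
(99/127) = +1 → QR.
(102/127) = -1 → non-residue.
(120/127) = +1 → QR.
Total quadratic residues among the 6: 4.

4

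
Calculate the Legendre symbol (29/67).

Euler's criterion: (29/67) ≡ 29^33 (mod 67).
29^2 ≡ 37 (mod 67)
29^4 ≡ 29 (mod 67)
29^8 ≡ 37 (mod 67)
29^16 ≡ 29 (mod 67)
29^32 ≡ 37 (mod 67)
29^33 = 29^(32+1) ≡ 1 (mod 67).
Result is 1, so (29/67) = 1.

1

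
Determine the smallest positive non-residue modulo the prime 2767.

3

(2/2767) = +1, so 2 is a residue.
(3/2767) = −1, so 3 is the smallest positive non-residue mod 2767.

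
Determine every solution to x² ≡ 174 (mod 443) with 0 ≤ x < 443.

199, 244

Since 443 ≡ 3 (mod 4), a square root of 174 is 174^((443+1)/4) = 174^111 mod 443.
Repeated squaring: 174^2≡152, 174^4≡68, 174^8≡194, 174^16≡424, 174^32≡361, 174^64≡79 (mod 443).
174^111 = 174^(64+32+8+4+2+1) ≡ 244 (mod 443).
Check: 244² = 59536 ≡ 174 (mod 443). The two roots are 199 and 244.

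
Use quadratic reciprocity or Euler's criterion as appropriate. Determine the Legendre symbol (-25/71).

-1

Euler's criterion: (-25/71) ≡ 46^35 (mod 71).
46^2 ≡ 57 (mod 71)
46^4 ≡ 54 (mod 71)
46^8 ≡ 5 (mod 71)
46^16 ≡ 25 (mod 71)
46^32 ≡ 57 (mod 71)
46^35 = 46^(32+2+1) ≡ 70 (mod 71).
Result is 70 ≡ −1, so (-25/71) = −1.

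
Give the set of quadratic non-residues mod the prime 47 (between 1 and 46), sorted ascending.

5,10,11,13,15,19,20,22,23,26,29,30,31,33,35,38,39,40,41,43,44,45,46

Square k = 1,…,23 (k and 47−k give the same square):
1²=1, 2²=4, 3²=9, 4²=16, 5²=25, 6²=36, 7²≡2, 8²≡17, 9²≡34, 10²≡6, 11²≡27, 12²≡3, 13²≡28, 14²≡8, 15²≡37, 16²≡21, 17²≡7, 18²≡42, 19²≡32, 20²≡24, 21²≡18, 22²≡14, 23²≡12 (mod 47).
The residues are {1, 2, 3, 4, 6, 7, 8, 9, 12, 14, 16, 17, 18, 21, 24, 25, 27, 28, 32, 34, 36, 37, 42}; the non-residues are the remaining 23 nonzero classes.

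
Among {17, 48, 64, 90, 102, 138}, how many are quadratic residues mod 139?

1

(17/139) = -1 → non-residue.
(48/139) = -1 → non-residue.
(64/139) = +1 → QR.
(90/139) = -1 → non-residue.
(102/139) = -1 → non-residue.
(138/139) = -1 → non-residue.
Total quadratic residues among the 6: 1.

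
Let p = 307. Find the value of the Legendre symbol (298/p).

-1

Euler's criterion: (298/307) ≡ 298^153 (mod 307).
298^2 ≡ 81 (mod 307)
298^4 ≡ 114 (mod 307)
298^8 ≡ 102 (mod 307)
298^16 ≡ 273 (mod 307)
298^32 ≡ 235 (mod 307)
298^64 ≡ 272 (mod 307)
298^128 ≡ 304 (mod 307)
298^153 = 298^(128+16+8+1) ≡ 306 (mod 307).
Result is 306 ≡ −1, so (298/307) = −1.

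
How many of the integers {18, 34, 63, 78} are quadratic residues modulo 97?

(18/97) = +1 → QR.
(34/97) = -1 → non-residue.
(63/97) = -1 → non-residue.
(78/97) = -1 → non-residue.
Total quadratic residues among the 4: 1.

1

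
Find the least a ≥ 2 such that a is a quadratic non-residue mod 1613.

(2/1613) = −1, so 2 is the smallest positive non-residue mod 1613.

2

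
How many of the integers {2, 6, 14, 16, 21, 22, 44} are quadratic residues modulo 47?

(2/47) = +1 → QR.
(6/47) = +1 → QR.
(14/47) = +1 → QR.
(16/47) = +1 → QR.
(21/47) = +1 → QR.
(22/47) = -1 → non-residue.
(44/47) = -1 → non-residue.
Total quadratic residues among the 7: 5.

5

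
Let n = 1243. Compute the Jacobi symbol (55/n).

Reciprocity: 55 ≡ 3 and 1243 ≡ 3 (mod 4), so (55/1243) = −(1243/55).
Reduce top mod 55: now compute (33/55).
Reciprocity: 33 ≡ 1 and 55 ≡ 3 (mod 4), so (33/55) = +(55/33).
Reduce top mod 33: now compute (22/33).
Pull out 2: since 33 ≡ 1 (mod 8), (2/33) = +1.
Reciprocity: 11 ≡ 3 and 33 ≡ 1 (mod 4), so (11/33) = +(33/11).
Reduce top mod 11: now compute (0/11).
Top reduces to 0: gcd > 1, so the symbol is 0.

0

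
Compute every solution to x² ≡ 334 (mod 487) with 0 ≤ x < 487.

Since 487 ≡ 3 (mod 4), a square root of 334 is 334^((487+1)/4) = 334^122 mod 487.
Repeated squaring: 334^2≡33, 334^4≡115, 334^8≡76, 334^16≡419, 334^32≡241, 334^64≡128 (mod 487).
334^122 = 334^(64+32+16+8+2) ≡ 373 (mod 487).
Check: 373² = 139129 ≡ 334 (mod 487). The two roots are 114 and 373.

114, 373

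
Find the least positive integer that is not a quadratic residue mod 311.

11

(2/311) = +1, so 2 is a residue.
(3/311) = +1, so 3 is a residue.
(4/311) = +1, so 4 is a residue.
(5/311) = +1, so 5 is a residue.
(6/311) = +1, so 6 is a residue.
(7/311) = +1, so 7 is a residue.
(8/311) = +1, so 8 is a residue.
(9/311) = +1, so 9 is a residue.
(10/311) = +1, so 10 is a residue.
(11/311) = −1, so 11 is the smallest positive non-residue mod 311.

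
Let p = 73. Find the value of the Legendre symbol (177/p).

Euler's criterion: (177/73) ≡ 31^36 (mod 73).
31^2 ≡ 12 (mod 73)
31^4 ≡ 71 (mod 73)
31^8 ≡ 4 (mod 73)
31^16 ≡ 16 (mod 73)
31^32 ≡ 37 (mod 73)
31^36 = 31^(32+4) ≡ 72 (mod 73).
Result is 72 ≡ −1, so (177/73) = −1.

-1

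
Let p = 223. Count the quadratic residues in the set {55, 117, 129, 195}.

(55/223) = +1 → QR.
(117/223) = -1 → non-residue.
(129/223) = -1 → non-residue.
(195/223) = -1 → non-residue.
Total quadratic residues among the 4: 1.

1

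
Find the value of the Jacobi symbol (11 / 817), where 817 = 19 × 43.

1

Reciprocity: 11 ≡ 3 and 817 ≡ 1 (mod 4), so (11/817) = +(817/11).
Reduce top mod 11: now compute (3/11).
Reciprocity: 3 ≡ 3 and 11 ≡ 3 (mod 4), so (3/11) = −(11/3).
Reduce top mod 3: now compute (2/3).
Pull out 2: since 3 ≡ 3 (mod 8), (2/3) = -1.
Reached (1/3) = 1. Collecting the sign flips along the way, the symbol is +1.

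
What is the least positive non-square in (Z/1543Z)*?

(2/1543) = +1, so 2 is a residue.
(3/1543) = −1, so 3 is the smallest positive non-residue mod 1543.

3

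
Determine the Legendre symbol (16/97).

1

Euler's criterion: (16/97) ≡ 16^48 (mod 97).
16^2 ≡ 62 (mod 97)
16^4 ≡ 61 (mod 97)
16^8 ≡ 35 (mod 97)
16^16 ≡ 61 (mod 97)
16^32 ≡ 35 (mod 97)
16^48 = 16^(32+16) ≡ 1 (mod 97).
Result is 1, so (16/97) = 1.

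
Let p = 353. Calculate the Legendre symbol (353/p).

First reduce: 353 ≡ 0 (mod 353).
Top reduces to 0: gcd > 1, so the symbol is 0.

0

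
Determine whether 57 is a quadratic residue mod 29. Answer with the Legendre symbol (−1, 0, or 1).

Euler's criterion: (57/29) ≡ 28^14 (mod 29).
28^2 ≡ 1 (mod 29)
28^4 ≡ 1 (mod 29)
28^8 ≡ 1 (mod 29)
28^14 = 28^(8+4+2) ≡ 1 (mod 29).
Result is 1, so (57/29) = 1.

1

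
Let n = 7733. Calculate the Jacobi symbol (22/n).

0

Pull out 2: since 7733 ≡ 5 (mod 8), (2/7733) = -1.
Reciprocity: 11 ≡ 3 and 7733 ≡ 1 (mod 4), so (11/7733) = +(7733/11).
Reduce top mod 11: now compute (0/11).
Top reduces to 0: gcd > 1, so the symbol is 0.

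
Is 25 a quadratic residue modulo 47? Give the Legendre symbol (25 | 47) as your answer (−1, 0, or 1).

1

Euler's criterion: (25/47) ≡ 25^23 (mod 47).
25^2 ≡ 14 (mod 47)
25^4 ≡ 8 (mod 47)
25^8 ≡ 17 (mod 47)
25^16 ≡ 7 (mod 47)
25^23 = 25^(16+4+2+1) ≡ 1 (mod 47).
Result is 1, so (25/47) = 1.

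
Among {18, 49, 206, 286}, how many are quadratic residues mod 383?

(18/383) = +1 → QR.
(49/383) = +1 → QR.
(206/383) = +1 → QR.
(286/383) = +1 → QR.
Total quadratic residues among the 4: 4.

4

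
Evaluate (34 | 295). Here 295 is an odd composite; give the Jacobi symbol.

-1

Pull out 2: since 295 ≡ 7 (mod 8), (2/295) = +1.
Reciprocity: 17 ≡ 1 and 295 ≡ 3 (mod 4), so (17/295) = +(295/17).
Reduce top mod 17: now compute (6/17).
Pull out 2: since 17 ≡ 1 (mod 8), (2/17) = +1.
Reciprocity: 3 ≡ 3 and 17 ≡ 1 (mod 4), so (3/17) = +(17/3).
Reduce top mod 3: now compute (2/3).
Pull out 2: since 3 ≡ 3 (mod 8), (2/3) = -1.
Reached (1/3) = 1. Collecting the sign flips along the way, the symbol is -1.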